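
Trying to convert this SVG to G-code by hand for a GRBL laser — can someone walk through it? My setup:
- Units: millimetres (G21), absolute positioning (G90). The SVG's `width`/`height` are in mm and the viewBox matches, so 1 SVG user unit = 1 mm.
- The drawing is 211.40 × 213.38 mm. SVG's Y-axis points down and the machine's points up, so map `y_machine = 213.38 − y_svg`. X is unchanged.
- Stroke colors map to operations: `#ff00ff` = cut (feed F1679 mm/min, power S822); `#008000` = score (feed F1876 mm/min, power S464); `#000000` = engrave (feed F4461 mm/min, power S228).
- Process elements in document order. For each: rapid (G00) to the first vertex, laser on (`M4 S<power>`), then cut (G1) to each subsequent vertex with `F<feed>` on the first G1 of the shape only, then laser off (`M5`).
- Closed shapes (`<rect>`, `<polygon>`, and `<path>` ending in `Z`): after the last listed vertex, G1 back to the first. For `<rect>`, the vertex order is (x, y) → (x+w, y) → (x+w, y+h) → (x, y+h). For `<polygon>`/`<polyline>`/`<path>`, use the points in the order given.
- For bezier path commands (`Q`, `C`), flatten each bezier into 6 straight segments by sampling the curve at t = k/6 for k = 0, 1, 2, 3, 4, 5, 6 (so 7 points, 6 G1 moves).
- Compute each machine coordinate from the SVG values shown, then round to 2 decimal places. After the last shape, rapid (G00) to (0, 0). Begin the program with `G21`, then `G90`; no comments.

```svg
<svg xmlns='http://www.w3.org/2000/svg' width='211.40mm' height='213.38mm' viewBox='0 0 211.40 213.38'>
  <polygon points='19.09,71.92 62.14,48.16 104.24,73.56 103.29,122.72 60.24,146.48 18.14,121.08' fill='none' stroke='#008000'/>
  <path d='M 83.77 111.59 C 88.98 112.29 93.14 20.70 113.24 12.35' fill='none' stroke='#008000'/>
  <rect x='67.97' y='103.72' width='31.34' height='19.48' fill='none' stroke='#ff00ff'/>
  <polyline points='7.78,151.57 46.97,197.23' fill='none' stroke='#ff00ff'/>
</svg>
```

G21
G90
G00 X19.09 Y141.46
M4 S464
G1 X62.14 Y165.22 F1876
G1 X104.24 Y139.82
G1 X103.29 Y90.66
G1 X60.24 Y66.90
G1 X18.14 Y92.30
G1 X19.09 Y141.46
M5
G00 X83.77 Y101.79
M4 S464
G1 X86.37 Y108.32 F1876
G1 X89.26 Y125.35
G1 X92.92 Y148.02
G1 X97.82 Y171.43
G1 X104.44 Y190.73
G1 X113.24 Y201.03
M5
G00 X67.97 Y109.66
M4 S822
G1 X99.31 Y109.66 F1679
G1 X99.31 Y90.18
G1 X67.97 Y90.18
G1 X67.97 Y109.66
M5
G00 X7.78 Y61.81
M4 S822
G1 X46.97 Y16.15 F1679
M5
G00 X0.00 Y0.00

viewBox `0 0 211.40 213.38` with mm width/height → 1 unit = 1 mm. Flip: y_m = 213.38 − y_svg.

**Shape 1** — `<polygon>` regular polygon, stroke `#008000` → score (S464, F1876). Machine vertices: (19.09,141.46) → (62.14,165.22) → (104.24,139.82) → (103.29,90.66) → (60.24,66.90) → (18.14,92.30) → (19.09,141.46). Closed: final G1 returns to the first vertex.

**Shape 2** — `<path>` cubic bezier, stroke `#008000` → score (S464, F1876). Control points (SVG): P0=(83.77,111.59), P1=(88.98,112.29), P2=(93.14,20.70), P3=(113.24,12.35); sampled at t=k/6. Machine vertices: (83.77,101.79) → (86.37,108.32) → (89.26,125.35) → (92.92,148.02) → (97.82,171.43) → (104.44,190.73) → (113.24,201.03). Open path.

**Shape 3** — `<rect>` rectangle, stroke `#ff00ff` → cut (S822, F1679). Machine vertices: (67.97,109.66) → (99.31,109.66) → (99.31,90.18) → (67.97,90.18) → (67.97,109.66). Closed: final G1 returns to the first vertex.

**Shape 4** — `<polyline>` line segment, stroke `#ff00ff` → cut (S822, F1679). Machine vertices: (7.78,61.81) → (46.97,16.15). Open path.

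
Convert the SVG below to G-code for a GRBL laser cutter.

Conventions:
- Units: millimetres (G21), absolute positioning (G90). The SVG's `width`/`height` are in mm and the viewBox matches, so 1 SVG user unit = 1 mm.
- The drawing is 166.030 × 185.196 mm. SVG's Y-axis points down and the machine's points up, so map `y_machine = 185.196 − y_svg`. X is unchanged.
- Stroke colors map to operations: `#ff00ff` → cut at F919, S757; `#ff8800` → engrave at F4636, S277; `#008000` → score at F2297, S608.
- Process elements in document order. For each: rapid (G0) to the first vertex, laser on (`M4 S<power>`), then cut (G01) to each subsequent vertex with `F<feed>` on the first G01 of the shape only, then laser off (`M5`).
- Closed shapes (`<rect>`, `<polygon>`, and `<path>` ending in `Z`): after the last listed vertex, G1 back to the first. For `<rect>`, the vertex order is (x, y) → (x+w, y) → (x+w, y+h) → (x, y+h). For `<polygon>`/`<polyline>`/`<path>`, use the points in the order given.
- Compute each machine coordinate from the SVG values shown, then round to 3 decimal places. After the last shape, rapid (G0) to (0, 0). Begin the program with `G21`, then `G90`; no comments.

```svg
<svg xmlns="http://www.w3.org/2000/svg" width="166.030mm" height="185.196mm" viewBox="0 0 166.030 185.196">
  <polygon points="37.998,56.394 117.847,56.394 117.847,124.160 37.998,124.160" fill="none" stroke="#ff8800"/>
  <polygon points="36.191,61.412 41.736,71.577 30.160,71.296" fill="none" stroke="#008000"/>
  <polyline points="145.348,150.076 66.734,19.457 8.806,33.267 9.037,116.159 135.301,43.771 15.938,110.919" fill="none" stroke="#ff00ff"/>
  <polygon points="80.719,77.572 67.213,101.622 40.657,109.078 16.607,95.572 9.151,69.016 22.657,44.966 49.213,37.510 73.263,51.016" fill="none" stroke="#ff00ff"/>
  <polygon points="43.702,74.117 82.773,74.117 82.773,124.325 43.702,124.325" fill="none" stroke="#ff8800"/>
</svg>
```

Since the viewBox matches the mm dimensions, user units are millimetres directly. The only transform is the Y-flip y_m = 185.196 − y_svg.

Shape 1 is a rectangle drawn with `<polygon>`. Its stroke #ff8800 means engrave at S277, F4636. After flipping Y the toolpath is (37.998,128.802) → (117.847,128.802) → (117.847,61.036) → (37.998,61.036) → (37.998,128.802), returning to the start.

Shape 2 is a regular polygon drawn with `<polygon>`. Its stroke #008000 means score at S608, F2297. After flipping Y the toolpath is (36.191,123.784) → (41.736,113.619) → (30.160,113.900) → (36.191,123.784), returning to the start.

Shape 3 is a open polyline drawn with `<polyline>`. Its stroke #ff00ff means cut at S757, F919. After flipping Y the toolpath is (145.348,35.120) → (66.734,165.739) → (8.806,151.929) → (9.037,69.037) → (135.301,141.425) → (15.938,74.277).

Shape 4 is a regular polygon drawn with `<polygon>`. Its stroke #ff00ff means cut at S757, F919. After flipping Y the toolpath is (80.719,107.624) → (67.213,83.574) → (40.657,76.118) → (16.607,89.624) → (9.151,116.180) → (22.657,140.230) → (49.213,147.686) → (73.263,134.180) → (80.719,107.624), returning to the start.

Shape 5 is a rectangle drawn with `<polygon>`. Its stroke #ff8800 means engrave at S277, F4636. After flipping Y the toolpath is (43.702,111.079) → (82.773,111.079) → (82.773,60.871) → (43.702,60.871) → (43.702,111.079), returning to the start.

G21
G90
G0 X37.998 Y128.802
M4 S277
G01 X117.847 Y128.802 F4636
G01 X117.847 Y61.036
G01 X37.998 Y61.036
G01 X37.998 Y128.802
M5
G0 X36.191 Y123.784
M4 S608
G01 X41.736 Y113.619 F2297
G01 X30.160 Y113.900
G01 X36.191 Y123.784
M5
G0 X145.348 Y35.120
M4 S757
G01 X66.734 Y165.739 F919
G01 X8.806 Y151.929
G01 X9.037 Y69.037
G01 X135.301 Y141.425
G01 X15.938 Y74.277
M5
G0 X80.719 Y107.624
M4 S757
G01 X67.213 Y83.574 F919
G01 X40.657 Y76.118
G01 X16.607 Y89.624
G01 X9.151 Y116.180
G01 X22.657 Y140.230
G01 X49.213 Y147.686
G01 X73.263 Y134.180
G01 X80.719 Y107.624
M5
G0 X43.702 Y111.079
M4 S277
G01 X82.773 Y111.079 F4636
G01 X82.773 Y60.871
G01 X43.702 Y60.871
G01 X43.702 Y111.079
M5
G0 X0.000 Y0.000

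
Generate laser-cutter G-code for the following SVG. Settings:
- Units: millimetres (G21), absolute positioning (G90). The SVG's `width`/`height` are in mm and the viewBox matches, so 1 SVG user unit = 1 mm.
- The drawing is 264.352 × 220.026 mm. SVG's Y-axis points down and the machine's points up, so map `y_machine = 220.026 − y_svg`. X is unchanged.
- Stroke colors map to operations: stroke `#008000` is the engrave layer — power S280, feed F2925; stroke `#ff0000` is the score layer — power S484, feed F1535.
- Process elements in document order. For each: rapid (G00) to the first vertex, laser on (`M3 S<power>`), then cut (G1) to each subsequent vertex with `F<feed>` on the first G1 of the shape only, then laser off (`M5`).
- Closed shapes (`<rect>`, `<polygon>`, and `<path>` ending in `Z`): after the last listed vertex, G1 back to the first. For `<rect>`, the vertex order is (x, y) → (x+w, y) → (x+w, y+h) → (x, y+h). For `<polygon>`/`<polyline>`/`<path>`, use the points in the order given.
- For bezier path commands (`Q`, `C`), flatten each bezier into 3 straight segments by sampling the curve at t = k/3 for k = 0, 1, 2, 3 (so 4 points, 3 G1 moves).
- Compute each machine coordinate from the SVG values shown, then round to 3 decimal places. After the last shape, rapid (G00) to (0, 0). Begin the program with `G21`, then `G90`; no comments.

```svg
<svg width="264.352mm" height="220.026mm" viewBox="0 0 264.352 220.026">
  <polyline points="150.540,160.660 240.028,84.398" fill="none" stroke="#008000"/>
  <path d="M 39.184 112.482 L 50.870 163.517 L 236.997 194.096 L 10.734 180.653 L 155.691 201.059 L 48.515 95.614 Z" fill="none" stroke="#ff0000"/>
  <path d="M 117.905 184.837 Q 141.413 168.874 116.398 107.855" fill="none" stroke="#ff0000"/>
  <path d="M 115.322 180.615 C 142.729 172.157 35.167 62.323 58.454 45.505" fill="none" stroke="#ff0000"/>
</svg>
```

1 u = 1 mm; y_m = 220.026 − y.

[1] `<polyline>` line segment, #008000→engrave S280 F2925: (150.540,59.366) → (240.028,135.628)

[2] `<path>` closed polygon, #ff0000→score S484 F1535: (39.184,107.544) → (50.870,56.509) → (236.997,25.930) → (10.734,39.373) → (155.691,18.967) → (48.515,124.412) → (39.184,107.544) (closed)

[3] `<path>` quadratic bezier, #ff0000→score S484 F1535: (117.905,35.189) → (128.186,50.837) → (127.683,76.498) → (116.398,112.171)

[4] `<path>` cubic bezier, #ff0000→score S484 F1535: (115.322,39.411) → (107.584,74.461) → (68.938,133.897) → (58.454,174.521)

G21
G90
G00 X150.540 Y59.366
M3 S280
G1 X240.028 Y135.628 F2925
M5
G00 X39.184 Y107.544
M3 S484
G1 X50.870 Y56.509 F1535
G1 X236.997 Y25.930
G1 X10.734 Y39.373
G1 X155.691 Y18.967
G1 X48.515 Y124.412
G1 X39.184 Y107.544
M5
G00 X117.905 Y35.189
M3 S484
G1 X128.186 Y50.837 F1535
G1 X127.683 Y76.498
G1 X116.398 Y112.171
M5
G00 X115.322 Y39.411
M3 S484
G1 X107.584 Y74.461 F1535
G1 X68.938 Y133.897
G1 X58.454 Y174.521
M5
G00 X0.000 Y0.000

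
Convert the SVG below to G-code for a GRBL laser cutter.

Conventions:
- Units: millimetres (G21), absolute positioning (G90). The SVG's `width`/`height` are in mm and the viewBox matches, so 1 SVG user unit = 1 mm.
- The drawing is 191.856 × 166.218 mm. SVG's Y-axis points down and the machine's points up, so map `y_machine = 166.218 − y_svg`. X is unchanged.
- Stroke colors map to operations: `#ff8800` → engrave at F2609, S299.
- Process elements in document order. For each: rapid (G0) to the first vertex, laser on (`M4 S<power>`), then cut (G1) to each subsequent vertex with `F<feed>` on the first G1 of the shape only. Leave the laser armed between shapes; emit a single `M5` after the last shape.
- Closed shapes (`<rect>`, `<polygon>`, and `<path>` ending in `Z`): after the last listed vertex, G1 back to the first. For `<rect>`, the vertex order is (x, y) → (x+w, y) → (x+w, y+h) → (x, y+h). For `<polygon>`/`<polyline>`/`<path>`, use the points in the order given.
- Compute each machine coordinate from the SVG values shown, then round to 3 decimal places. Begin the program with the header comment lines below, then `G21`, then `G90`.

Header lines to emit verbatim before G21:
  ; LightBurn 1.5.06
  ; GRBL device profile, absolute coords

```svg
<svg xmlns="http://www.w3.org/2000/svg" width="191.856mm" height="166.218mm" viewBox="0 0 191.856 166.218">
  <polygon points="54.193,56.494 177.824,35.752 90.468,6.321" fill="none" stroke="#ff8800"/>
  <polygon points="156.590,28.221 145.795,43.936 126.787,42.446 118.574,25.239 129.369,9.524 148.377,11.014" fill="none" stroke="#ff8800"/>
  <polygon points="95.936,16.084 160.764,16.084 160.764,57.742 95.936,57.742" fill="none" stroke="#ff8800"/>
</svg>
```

; LightBurn 1.5.06
; GRBL device profile, absolute coords
G21
G90
G0 X54.193 Y109.724
M4 S299
G1 X177.824 Y130.466 F2609
G1 X90.468 Y159.897
G1 X54.193 Y109.724
G0 X156.590 Y137.997
M4 S299
G1 X145.795 Y122.282 F2609
G1 X126.787 Y123.772
G1 X118.574 Y140.979
G1 X129.369 Y156.694
G1 X148.377 Y155.204
G1 X156.590 Y137.997
G0 X95.936 Y150.134
M4 S299
G1 X160.764 Y150.134 F2609
G1 X160.764 Y108.476
G1 X95.936 Y108.476
G1 X95.936 Y150.134
M5

viewBox `0 0 191.856 166.218` with mm width/height → 1 unit = 1 mm. Flip: y_m = 166.218 − y_svg.

**Shape 1** — `<polygon>` closed polygon, stroke `#ff8800` → engrave (S299, F2609). Machine vertices: (54.193,109.724) → (177.824,130.466) → (90.468,159.897) → (54.193,109.724). Closed: final G1 returns to the first vertex.

**Shape 2** — `<polygon>` regular polygon, stroke `#ff8800` → engrave (S299, F2609). Machine vertices: (156.590,137.997) → (145.795,122.282) → (126.787,123.772) → (118.574,140.979) → (129.369,156.694) → (148.377,155.204) → (156.590,137.997). Closed: final G1 returns to the first vertex.

**Shape 3** — `<polygon>` rectangle, stroke `#ff8800` → engrave (S299, F2609). Machine vertices: (95.936,150.134) → (160.764,150.134) → (160.764,108.476) → (95.936,108.476) → (95.936,150.134). Closed: final G1 returns to the first vertex.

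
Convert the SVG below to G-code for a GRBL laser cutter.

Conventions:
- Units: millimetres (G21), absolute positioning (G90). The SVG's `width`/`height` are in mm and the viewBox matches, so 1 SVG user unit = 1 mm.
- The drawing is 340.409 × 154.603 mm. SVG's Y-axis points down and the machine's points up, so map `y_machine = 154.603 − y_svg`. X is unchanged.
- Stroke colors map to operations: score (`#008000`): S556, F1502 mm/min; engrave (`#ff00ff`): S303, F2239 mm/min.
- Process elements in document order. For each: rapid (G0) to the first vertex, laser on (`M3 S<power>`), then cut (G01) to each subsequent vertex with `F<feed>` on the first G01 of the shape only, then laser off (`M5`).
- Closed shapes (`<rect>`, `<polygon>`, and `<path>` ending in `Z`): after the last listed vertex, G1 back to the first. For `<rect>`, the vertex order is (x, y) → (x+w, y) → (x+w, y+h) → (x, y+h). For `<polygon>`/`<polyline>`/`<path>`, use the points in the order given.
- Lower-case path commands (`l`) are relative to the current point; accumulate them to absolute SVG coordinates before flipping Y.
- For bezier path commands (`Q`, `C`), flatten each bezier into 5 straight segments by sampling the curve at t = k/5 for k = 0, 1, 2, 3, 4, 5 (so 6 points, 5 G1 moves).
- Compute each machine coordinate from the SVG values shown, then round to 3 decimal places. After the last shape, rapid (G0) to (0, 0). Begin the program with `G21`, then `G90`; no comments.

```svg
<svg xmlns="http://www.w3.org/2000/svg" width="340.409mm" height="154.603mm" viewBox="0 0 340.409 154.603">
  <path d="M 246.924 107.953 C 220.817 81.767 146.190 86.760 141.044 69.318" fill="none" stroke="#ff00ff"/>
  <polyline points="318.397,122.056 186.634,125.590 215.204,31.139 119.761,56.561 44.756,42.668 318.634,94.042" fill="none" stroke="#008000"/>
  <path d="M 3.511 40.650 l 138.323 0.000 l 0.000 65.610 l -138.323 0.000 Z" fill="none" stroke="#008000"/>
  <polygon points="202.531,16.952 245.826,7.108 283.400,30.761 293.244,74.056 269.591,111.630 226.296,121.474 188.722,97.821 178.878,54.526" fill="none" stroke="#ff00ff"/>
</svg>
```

G21
G90
G0 X246.924 Y46.650
M3 S303
G01 X226.381 Y59.049 F2239
G01 X199.858 Y66.539
G01 X173.018 Y71.692
G01 X151.525 Y77.083
G01 X141.044 Y85.285
M5
G0 X318.397 Y32.547
M3 S556
G01 X186.634 Y29.013 F1502
G01 X215.204 Y123.464
G01 X119.761 Y98.042
G01 X44.756 Y111.935
G01 X318.634 Y60.561
M5
G0 X3.511 Y113.953
M3 S556
G01 X141.834 Y113.953 F1502
G01 X141.834 Y48.343
G01 X3.511 Y48.343
G01 X3.511 Y113.953
M5
G0 X202.531 Y137.651
M3 S303
G01 X245.826 Y147.495 F2239
G01 X283.400 Y123.842
G01 X293.244 Y80.547
G01 X269.591 Y42.973
G01 X226.296 Y33.129
G01 X188.722 Y56.782
G01 X178.878 Y100.077
G01 X202.531 Y137.651
M5
G0 X0.000 Y0.000

Since the viewBox matches the mm dimensions, user units are millimetres directly. The only transform is the Y-flip y_m = 154.603 − y_svg.

Shape 1 is a cubic bezier drawn with `<path>`. Its stroke #ff00ff means engrave at S303, F2239. After flipping Y the toolpath is (246.924,46.650) → (226.381,59.049) → (199.858,66.539) → (173.018,71.692) → (151.525,77.083) → (141.044,85.285).

Shape 2 is a open polyline drawn with `<polyline>`. Its stroke #008000 means score at S556, F1502. After flipping Y the toolpath is (318.397,32.547) → (186.634,29.013) → (215.204,123.464) → (119.761,98.042) → (44.756,111.935) → (318.634,60.561).

Shape 3 is a rectangle drawn with `<path>`. Its stroke #008000 means score at S556, F1502. After flipping Y the toolpath is (3.511,113.953) → (141.834,113.953) → (141.834,48.343) → (3.511,48.343) → (3.511,113.953), returning to the start.

Shape 4 is a regular polygon drawn with `<polygon>`. Its stroke #ff00ff means engrave at S303, F2239. After flipping Y the toolpath is (202.531,137.651) → (245.826,147.495) → (283.400,123.842) → (293.244,80.547) → (269.591,42.973) → (226.296,33.129) → (188.722,56.782) → (178.878,100.077) → (202.531,137.651), returning to the start.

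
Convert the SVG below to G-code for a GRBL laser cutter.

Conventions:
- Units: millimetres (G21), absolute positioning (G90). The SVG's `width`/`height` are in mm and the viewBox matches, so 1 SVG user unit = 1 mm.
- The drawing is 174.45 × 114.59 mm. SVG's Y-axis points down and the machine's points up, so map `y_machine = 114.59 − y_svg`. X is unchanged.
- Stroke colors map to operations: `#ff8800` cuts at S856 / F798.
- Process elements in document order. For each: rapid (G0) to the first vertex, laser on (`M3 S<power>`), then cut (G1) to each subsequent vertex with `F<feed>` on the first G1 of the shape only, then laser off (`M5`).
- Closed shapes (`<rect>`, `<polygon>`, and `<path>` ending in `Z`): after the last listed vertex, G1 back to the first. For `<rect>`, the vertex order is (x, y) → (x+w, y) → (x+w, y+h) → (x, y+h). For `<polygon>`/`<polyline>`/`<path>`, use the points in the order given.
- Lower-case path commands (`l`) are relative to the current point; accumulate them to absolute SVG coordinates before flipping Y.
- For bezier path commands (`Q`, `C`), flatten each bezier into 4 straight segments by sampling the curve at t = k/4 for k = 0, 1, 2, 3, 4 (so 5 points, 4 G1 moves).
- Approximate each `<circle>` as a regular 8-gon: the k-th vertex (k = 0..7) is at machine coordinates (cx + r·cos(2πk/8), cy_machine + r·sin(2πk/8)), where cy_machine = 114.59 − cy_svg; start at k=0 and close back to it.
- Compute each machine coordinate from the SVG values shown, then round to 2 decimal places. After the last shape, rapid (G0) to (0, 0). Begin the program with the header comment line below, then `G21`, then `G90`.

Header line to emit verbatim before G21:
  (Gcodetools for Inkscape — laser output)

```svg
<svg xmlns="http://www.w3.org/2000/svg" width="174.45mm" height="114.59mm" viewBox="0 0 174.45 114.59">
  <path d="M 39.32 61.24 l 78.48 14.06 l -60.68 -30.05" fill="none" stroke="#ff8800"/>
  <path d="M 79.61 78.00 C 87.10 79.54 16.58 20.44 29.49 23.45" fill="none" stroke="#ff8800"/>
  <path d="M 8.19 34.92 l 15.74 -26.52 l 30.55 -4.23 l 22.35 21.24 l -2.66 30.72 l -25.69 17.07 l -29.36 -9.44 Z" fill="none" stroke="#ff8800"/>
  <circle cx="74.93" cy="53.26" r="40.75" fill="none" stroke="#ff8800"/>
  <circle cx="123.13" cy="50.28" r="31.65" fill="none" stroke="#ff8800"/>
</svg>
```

(Gcodetools for Inkscape — laser output)
G21
G90
G0 X39.32 Y53.35
M3 S856
G1 X117.80 Y39.29 F798
G1 X57.12 Y69.34
M5
G0 X79.61 Y36.59
M3 S856
G1 X73.12 Y44.89 F798
G1 X52.52 Y64.42
G1 X32.93 Y83.67
G1 X29.49 Y91.14
M5
G0 X8.19 Y79.67
M3 S856
G1 X23.93 Y106.19 F798
G1 X54.48 Y110.42
G1 X76.83 Y89.18
G1 X74.17 Y58.46
G1 X48.48 Y41.39
G1 X19.12 Y50.83
G1 X8.19 Y79.67
M5
G0 X115.68 Y61.33
M3 S856
G1 X103.74 Y90.14 F798
G1 X74.93 Y102.08
G1 X46.12 Y90.14
G1 X34.18 Y61.33
G1 X46.12 Y32.52
G1 X74.93 Y20.58
G1 X103.74 Y32.52
G1 X115.68 Y61.33
M5
G0 X154.78 Y64.31
M3 S856
G1 X145.51 Y86.69 F798
G1 X123.13 Y95.96
G1 X100.75 Y86.69
G1 X91.48 Y64.31
G1 X100.75 Y41.93
G1 X123.13 Y32.66
G1 X145.51 Y41.93
G1 X154.78 Y64.31
M5
G0 X0.00 Y0.00

viewBox `0 0 174.45 114.59` with mm width/height → 1 unit = 1 mm. Flip: y_m = 114.59 − y_svg.

**Shape 1** — `<path>` open polyline, stroke `#ff8800` → cut (S856, F798). Machine vertices: (39.32,53.35) → (117.80,39.29) → (57.12,69.34). Open path.

**Shape 2** — `<path>` cubic bezier, stroke `#ff8800` → cut (S856, F798). Control points (SVG): P0=(79.61,78.00), P1=(87.10,79.54), P2=(16.58,20.44), P3=(29.49,23.45); sampled at t=k/4. Machine vertices: (79.61,36.59) → (73.12,44.89) → (52.52,64.42) → (32.93,83.67) → (29.49,91.14). Open path.

**Shape 3** — `<path>` regular polygon, stroke `#ff8800` → cut (S856, F798). Machine vertices: (8.19,79.67) → (23.93,106.19) → (54.48,110.42) → (76.83,89.18) → (74.17,58.46) → (48.48,41.39) → (19.12,50.83) → (8.19,79.67). Closed: final G1 returns to the first vertex.

**Shape 4** — `<circle>` circle, stroke `#ff8800` → cut (S856, F798). Machine vertices: (115.68,61.33) → (103.74,90.14) → (74.93,102.08) → (46.12,90.14) → (34.18,61.33) → (46.12,32.52) → (74.93,20.58) → (103.74,32.52) → (115.68,61.33). Closed: final G1 returns to the first vertex.

**Shape 5** — `<circle>` circle, stroke `#ff8800` → cut (S856, F798). Machine vertices: (154.78,64.31) → (145.51,86.69) → (123.13,95.96) → (100.75,86.69) → (91.48,64.31) → (100.75,41.93) → (123.13,32.66) → (145.51,41.93) → (154.78,64.31). Closed: final G1 returns to the first vertex.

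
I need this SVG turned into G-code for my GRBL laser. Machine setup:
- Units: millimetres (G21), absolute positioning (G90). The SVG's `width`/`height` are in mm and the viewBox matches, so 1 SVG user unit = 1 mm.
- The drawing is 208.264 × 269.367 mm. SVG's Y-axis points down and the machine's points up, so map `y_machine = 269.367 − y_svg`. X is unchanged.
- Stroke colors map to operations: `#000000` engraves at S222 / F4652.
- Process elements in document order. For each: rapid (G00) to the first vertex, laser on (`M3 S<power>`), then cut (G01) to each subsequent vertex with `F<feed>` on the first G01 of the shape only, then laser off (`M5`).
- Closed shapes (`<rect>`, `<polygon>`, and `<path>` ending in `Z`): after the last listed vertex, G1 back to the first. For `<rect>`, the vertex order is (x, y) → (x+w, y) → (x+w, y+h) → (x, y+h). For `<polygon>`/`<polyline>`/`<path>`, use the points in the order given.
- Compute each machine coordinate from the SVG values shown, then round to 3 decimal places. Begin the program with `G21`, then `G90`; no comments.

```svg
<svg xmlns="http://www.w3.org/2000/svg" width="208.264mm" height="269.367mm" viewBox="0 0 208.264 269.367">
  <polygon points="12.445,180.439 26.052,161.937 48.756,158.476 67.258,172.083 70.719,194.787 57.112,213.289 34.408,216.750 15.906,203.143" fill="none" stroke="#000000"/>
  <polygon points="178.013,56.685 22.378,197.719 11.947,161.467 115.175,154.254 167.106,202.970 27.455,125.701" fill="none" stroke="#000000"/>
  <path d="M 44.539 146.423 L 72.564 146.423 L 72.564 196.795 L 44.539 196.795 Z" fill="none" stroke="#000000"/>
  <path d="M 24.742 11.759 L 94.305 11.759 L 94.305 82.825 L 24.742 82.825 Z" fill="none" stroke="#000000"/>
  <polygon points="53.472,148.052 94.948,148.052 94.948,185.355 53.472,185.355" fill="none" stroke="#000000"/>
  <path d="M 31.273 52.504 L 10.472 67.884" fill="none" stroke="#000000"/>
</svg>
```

Since the viewBox matches the mm dimensions, user units are millimetres directly. The only transform is the Y-flip y_m = 269.367 − y_svg.

Shape 1 is a regular polygon drawn with `<polygon>`. Its stroke #000000 means engrave at S222, F4652. After flipping Y the toolpath is (12.445,88.928) → (26.052,107.430) → (48.756,110.891) → (67.258,97.284) → (70.719,74.580) → (57.112,56.078) → (34.408,52.617) → (15.906,66.224) → (12.445,88.928), returning to the start.

Shape 2 is a closed polygon drawn with `<polygon>`. Its stroke #000000 means engrave at S222, F4652. After flipping Y the toolpath is (178.013,212.682) → (22.378,71.648) → (11.947,107.900) → (115.175,115.113) → (167.106,66.397) → (27.455,143.666) → (178.013,212.682), returning to the start.

Shape 3 is a rectangle drawn with `<path>`. Its stroke #000000 means engrave at S222, F4652. After flipping Y the toolpath is (44.539,122.944) → (72.564,122.944) → (72.564,72.572) → (44.539,72.572) → (44.539,122.944), returning to the start.

Shape 4 is a rectangle drawn with `<path>`. Its stroke #000000 means engrave at S222, F4652. After flipping Y the toolpath is (24.742,257.608) → (94.305,257.608) → (94.305,186.542) → (24.742,186.542) → (24.742,257.608), returning to the start.

Shape 5 is a rectangle drawn with `<polygon>`. Its stroke #000000 means engrave at S222, F4652. After flipping Y the toolpath is (53.472,121.315) → (94.948,121.315) → (94.948,84.012) → (53.472,84.012) → (53.472,121.315), returning to the start.

Shape 6 is a line segment drawn with `<path>`. Its stroke #000000 means engrave at S222, F4652. After flipping Y the toolpath is (31.273,216.863) → (10.472,201.483).

G21
G90
G00 X12.445 Y88.928
M3 S222
G01 X26.052 Y107.430 F4652
G01 X48.756 Y110.891
G01 X67.258 Y97.284
G01 X70.719 Y74.580
G01 X57.112 Y56.078
G01 X34.408 Y52.617
G01 X15.906 Y66.224
G01 X12.445 Y88.928
M5
G00 X178.013 Y212.682
M3 S222
G01 X22.378 Y71.648 F4652
G01 X11.947 Y107.900
G01 X115.175 Y115.113
G01 X167.106 Y66.397
G01 X27.455 Y143.666
G01 X178.013 Y212.682
M5
G00 X44.539 Y122.944
M3 S222
G01 X72.564 Y122.944 F4652
G01 X72.564 Y72.572
G01 X44.539 Y72.572
G01 X44.539 Y122.944
M5
G00 X24.742 Y257.608
M3 S222
G01 X94.305 Y257.608 F4652
G01 X94.305 Y186.542
G01 X24.742 Y186.542
G01 X24.742 Y257.608
M5
G00 X53.472 Y121.315
M3 S222
G01 X94.948 Y121.315 F4652
G01 X94.948 Y84.012
G01 X53.472 Y84.012
G01 X53.472 Y121.315
M5
G00 X31.273 Y216.863
M3 S222
G01 X10.472 Y201.483 F4652
M5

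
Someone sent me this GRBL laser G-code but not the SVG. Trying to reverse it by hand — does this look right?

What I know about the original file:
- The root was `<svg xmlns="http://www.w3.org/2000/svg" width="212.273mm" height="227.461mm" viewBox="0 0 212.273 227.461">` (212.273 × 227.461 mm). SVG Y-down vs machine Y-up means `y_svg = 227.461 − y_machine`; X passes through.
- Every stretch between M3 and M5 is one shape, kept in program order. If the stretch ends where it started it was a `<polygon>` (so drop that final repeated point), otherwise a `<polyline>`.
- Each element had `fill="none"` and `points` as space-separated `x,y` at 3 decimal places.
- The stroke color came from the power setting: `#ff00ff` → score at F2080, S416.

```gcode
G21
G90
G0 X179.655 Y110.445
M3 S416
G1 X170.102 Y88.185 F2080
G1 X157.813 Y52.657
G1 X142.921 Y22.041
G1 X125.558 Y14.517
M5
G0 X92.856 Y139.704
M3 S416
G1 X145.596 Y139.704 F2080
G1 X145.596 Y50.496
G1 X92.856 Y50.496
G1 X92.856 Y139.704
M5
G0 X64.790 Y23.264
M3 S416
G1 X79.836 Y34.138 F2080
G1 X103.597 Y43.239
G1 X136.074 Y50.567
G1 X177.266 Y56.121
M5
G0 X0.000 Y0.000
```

Machine Y-up, SVG Y-down with viewBox height 227.461, so y_svg = 227.461 − y_machine; X carries over. Every run uses S416, so all elements get stroke `#ff00ff` (score).

Run 1: The run is open, so emit a `<polyline>` with points (Y-flipped): 179.655,117.016 170.102,139.276 157.813,174.804 142.921,205.420 125.558,212.944.

Run 2: The run returns to its start, so emit a `<polygon>` with points (Y-flipped): 92.856,87.757 145.596,87.757 145.596,176.965 92.856,176.965.

Run 3: The run is open, so emit a `<polyline>` with points (Y-flipped): 64.790,204.197 79.836,193.323 103.597,184.222 136.074,176.894 177.266,171.340.

<svg xmlns="http://www.w3.org/2000/svg" width="212.273mm" height="227.461mm" viewBox="0 0 212.273 227.461">
  <polyline points="179.655,117.016 170.102,139.276 157.813,174.804 142.921,205.420 125.558,212.944" fill="none" stroke="#ff00ff"/>
  <polygon points="92.856,87.757 145.596,87.757 145.596,176.965 92.856,176.965" fill="none" stroke="#ff00ff"/>
  <polyline points="64.790,204.197 79.836,193.323 103.597,184.222 136.074,176.894 177.266,171.340" fill="none" stroke="#ff00ff"/>
</svg>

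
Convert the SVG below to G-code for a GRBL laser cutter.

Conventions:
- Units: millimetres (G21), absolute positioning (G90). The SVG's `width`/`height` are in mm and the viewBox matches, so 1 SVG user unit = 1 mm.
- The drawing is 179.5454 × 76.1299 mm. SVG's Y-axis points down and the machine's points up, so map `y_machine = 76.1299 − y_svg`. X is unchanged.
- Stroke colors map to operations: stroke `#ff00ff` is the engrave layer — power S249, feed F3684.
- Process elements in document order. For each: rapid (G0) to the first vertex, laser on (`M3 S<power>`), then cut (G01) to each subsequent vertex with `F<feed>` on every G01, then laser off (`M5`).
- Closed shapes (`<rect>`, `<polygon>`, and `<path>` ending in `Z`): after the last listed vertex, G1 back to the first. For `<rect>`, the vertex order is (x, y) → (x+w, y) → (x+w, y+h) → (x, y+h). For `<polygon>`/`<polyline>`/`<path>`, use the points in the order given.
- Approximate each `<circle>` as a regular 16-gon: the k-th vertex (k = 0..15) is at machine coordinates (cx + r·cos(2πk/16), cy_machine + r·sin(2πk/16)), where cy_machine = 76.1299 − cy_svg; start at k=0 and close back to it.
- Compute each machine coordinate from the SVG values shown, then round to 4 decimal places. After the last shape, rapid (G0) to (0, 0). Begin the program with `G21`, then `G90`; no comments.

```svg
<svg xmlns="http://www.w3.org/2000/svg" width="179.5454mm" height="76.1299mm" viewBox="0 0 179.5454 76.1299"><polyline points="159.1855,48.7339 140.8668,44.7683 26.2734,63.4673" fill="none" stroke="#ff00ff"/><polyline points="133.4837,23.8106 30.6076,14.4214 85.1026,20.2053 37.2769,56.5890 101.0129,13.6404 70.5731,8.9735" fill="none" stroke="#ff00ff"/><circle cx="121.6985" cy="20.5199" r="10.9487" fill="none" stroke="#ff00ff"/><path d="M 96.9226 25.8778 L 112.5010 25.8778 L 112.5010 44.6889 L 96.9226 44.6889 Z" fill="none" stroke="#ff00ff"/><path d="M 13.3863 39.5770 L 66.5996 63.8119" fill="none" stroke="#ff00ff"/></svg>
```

G21
G90
G0 X159.1855 Y27.3960
M3 S249
G01 X140.8668 Y31.3616 F3684
G01 X26.2734 Y12.6626 F3684
M5
G0 X133.4837 Y52.3193
M3 S249
G01 X30.6076 Y61.7085 F3684
G01 X85.1026 Y55.9246 F3684
G01 X37.2769 Y19.5409 F3684
G01 X101.0129 Y62.4895 F3684
G01 X70.5731 Y67.1564 F3684
M5
G0 X132.6472 Y55.6100
M3 S249
G01 X131.8138 Y59.7999 F3684
G01 X129.4404 Y63.3519 F3684
G01 X125.8884 Y65.7253 F3684
G01 X121.6985 Y66.5587 F3684
G01 X117.5086 Y65.7253 F3684
G01 X113.9566 Y63.3519 F3684
G01 X111.5832 Y59.7999 F3684
G01 X110.7498 Y55.6100 F3684
G01 X111.5832 Y51.4201 F3684
G01 X113.9566 Y47.8681 F3684
G01 X117.5086 Y45.4947 F3684
G01 X121.6985 Y44.6613 F3684
G01 X125.8884 Y45.4947 F3684
G01 X129.4404 Y47.8681 F3684
G01 X131.8138 Y51.4201 F3684
G01 X132.6472 Y55.6100 F3684
M5
G0 X96.9226 Y50.2521
M3 S249
G01 X112.5010 Y50.2521 F3684
G01 X112.5010 Y31.4410 F3684
G01 X96.9226 Y31.4410 F3684
G01 X96.9226 Y50.2521 F3684
M5
G0 X13.3863 Y36.5529
M3 S249
G01 X66.5996 Y12.3180 F3684
M5
G0 X0.0000 Y0.0000

Since the viewBox matches the mm dimensions, user units are millimetres directly. The only transform is the Y-flip y_m = 76.1299 − y_svg.

Shape 1 is a open polyline drawn with `<polyline>`. Its stroke #ff00ff means engrave at S249, F3684. After flipping Y the toolpath is (159.1855,27.3960) → (140.8668,31.3616) → (26.2734,12.6626).

Shape 2 is a open polyline drawn with `<polyline>`. Its stroke #ff00ff means engrave at S249, F3684. After flipping Y the toolpath is (133.4837,52.3193) → (30.6076,61.7085) → (85.1026,55.9246) → (37.2769,19.5409) → (101.0129,62.4895) → (70.5731,67.1564).

Shape 3 is a circle drawn with `<circle>`. Its stroke #ff00ff means engrave at S249, F3684. After flipping Y the toolpath is (132.6472,55.6100) → (131.8138,59.7999) → (129.4404,63.3519) → (125.8884,65.7253) → (121.6985,66.5587) → (117.5086,65.7253) → (113.9566,63.3519) → (111.5832,59.7999) → (110.7498,55.6100) → (111.5832,51.4201) → (113.9566,47.8681) → (117.5086,45.4947) → (121.6985,44.6613) → (125.8884,45.4947) → (129.4404,47.8681) → (131.8138,51.4201) → (132.6472,55.6100), returning to the start.

Shape 4 is a rectangle drawn with `<path>`. Its stroke #ff00ff means engrave at S249, F3684. After flipping Y the toolpath is (96.9226,50.2521) → (112.5010,50.2521) → (112.5010,31.4410) → (96.9226,31.4410) → (96.9226,50.2521), returning to the start.

Shape 5 is a line segment drawn with `<path>`. Its stroke #ff00ff means engrave at S249, F3684. After flipping Y the toolpath is (13.3863,36.5529) → (66.5996,12.3180).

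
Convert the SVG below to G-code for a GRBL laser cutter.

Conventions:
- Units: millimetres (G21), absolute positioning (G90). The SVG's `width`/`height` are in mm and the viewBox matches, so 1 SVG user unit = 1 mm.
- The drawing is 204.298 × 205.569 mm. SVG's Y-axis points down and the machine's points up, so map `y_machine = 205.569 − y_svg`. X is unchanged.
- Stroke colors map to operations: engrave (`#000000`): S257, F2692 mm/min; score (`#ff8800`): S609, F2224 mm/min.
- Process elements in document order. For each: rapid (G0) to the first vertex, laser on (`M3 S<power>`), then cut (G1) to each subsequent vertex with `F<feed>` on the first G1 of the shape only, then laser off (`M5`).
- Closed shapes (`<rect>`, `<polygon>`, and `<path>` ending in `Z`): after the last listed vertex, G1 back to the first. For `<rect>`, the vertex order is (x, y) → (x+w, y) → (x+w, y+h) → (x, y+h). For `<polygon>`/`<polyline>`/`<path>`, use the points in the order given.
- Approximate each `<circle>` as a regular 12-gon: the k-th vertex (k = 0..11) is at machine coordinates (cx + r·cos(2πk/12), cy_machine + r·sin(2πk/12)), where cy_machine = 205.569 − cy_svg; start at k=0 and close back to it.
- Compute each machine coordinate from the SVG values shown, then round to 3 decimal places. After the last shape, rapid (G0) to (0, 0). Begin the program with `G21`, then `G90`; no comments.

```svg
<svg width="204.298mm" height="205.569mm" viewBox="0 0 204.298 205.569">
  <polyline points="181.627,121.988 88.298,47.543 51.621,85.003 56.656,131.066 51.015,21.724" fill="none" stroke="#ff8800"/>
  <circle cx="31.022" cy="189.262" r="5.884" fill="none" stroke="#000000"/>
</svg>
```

G21
G90
G0 X181.627 Y83.581
M3 S609
G1 X88.298 Y158.026 F2224
G1 X51.621 Y120.566
G1 X56.656 Y74.503
G1 X51.015 Y183.845
M5
G0 X36.906 Y16.307
M3 S257
G1 X36.118 Y19.249 F2692
G1 X33.964 Y21.403
G1 X31.022 Y22.191
G1 X28.080 Y21.403
G1 X25.926 Y19.249
G1 X25.138 Y16.307
G1 X25.926 Y13.365
G1 X28.080 Y11.211
G1 X31.022 Y10.423
G1 X33.964 Y11.211
G1 X36.118 Y13.365
G1 X36.906 Y16.307
M5
G0 X0.000 Y0.000

Since the viewBox matches the mm dimensions, user units are millimetres directly. The only transform is the Y-flip y_m = 205.569 − y_svg.

Shape 1 is a open polyline drawn with `<polyline>`. Its stroke #ff8800 means score at S609, F2224. After flipping Y the toolpath is (181.627,83.581) → (88.298,158.026) → (51.621,120.566) → (56.656,74.503) → (51.015,183.845).

Shape 2 is a circle drawn with `<circle>`. Its stroke #000000 means engrave at S257, F2692. After flipping Y the toolpath is (36.906,16.307) → (36.118,19.249) → (33.964,21.403) → (31.022,22.191) → (28.080,21.403) → (25.926,19.249) → (25.138,16.307) → (25.926,13.365) → (28.080,11.211) → (31.022,10.423) → (33.964,11.211) → (36.118,13.365) → (36.906,16.307), returning to the start.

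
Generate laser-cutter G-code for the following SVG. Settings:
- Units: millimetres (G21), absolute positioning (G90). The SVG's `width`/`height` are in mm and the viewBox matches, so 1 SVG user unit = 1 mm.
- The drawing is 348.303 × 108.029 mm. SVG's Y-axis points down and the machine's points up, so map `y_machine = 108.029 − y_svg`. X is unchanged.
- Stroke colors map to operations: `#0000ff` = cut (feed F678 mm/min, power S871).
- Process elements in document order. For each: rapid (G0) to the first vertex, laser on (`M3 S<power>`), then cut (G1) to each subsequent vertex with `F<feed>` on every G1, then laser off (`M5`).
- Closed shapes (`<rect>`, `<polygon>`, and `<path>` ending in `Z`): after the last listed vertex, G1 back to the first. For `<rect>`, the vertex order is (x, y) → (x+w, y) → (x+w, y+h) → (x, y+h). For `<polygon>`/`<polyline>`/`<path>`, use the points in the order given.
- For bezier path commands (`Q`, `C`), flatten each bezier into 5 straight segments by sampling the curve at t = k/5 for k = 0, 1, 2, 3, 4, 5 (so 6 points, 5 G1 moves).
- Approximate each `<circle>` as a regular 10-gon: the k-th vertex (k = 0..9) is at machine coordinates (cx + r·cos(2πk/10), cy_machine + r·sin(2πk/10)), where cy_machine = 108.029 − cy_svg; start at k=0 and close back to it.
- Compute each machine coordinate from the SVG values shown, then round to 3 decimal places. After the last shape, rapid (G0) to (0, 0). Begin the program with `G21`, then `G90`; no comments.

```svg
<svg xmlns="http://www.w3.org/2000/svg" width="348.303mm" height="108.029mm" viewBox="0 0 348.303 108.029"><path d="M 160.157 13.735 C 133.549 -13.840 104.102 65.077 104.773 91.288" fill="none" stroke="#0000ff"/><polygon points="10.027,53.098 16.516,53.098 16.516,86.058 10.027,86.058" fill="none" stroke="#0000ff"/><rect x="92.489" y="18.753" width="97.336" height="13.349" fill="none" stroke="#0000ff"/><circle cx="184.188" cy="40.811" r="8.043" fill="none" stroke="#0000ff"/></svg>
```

G21
G90
G0 X160.157 Y94.294
M3 S871
G1 X144.115 Y99.334 F678
G1 X128.974 Y86.457 F678
G1 X116.315 Y63.304 F678
G1 X107.721 Y37.519 F678
G1 X104.773 Y16.741 F678
M5
G0 X10.027 Y54.931
M3 S871
G1 X16.516 Y54.931 F678
G1 X16.516 Y21.971 F678
G1 X10.027 Y21.971 F678
G1 X10.027 Y54.931 F678
M5
G0 X92.489 Y89.276
M3 S871
G1 X189.825 Y89.276 F678
G1 X189.825 Y75.927 F678
G1 X92.489 Y75.927 F678
G1 X92.489 Y89.276 F678
M5
G0 X192.231 Y67.218
M3 S871
G1 X190.695 Y71.946 F678
G1 X186.673 Y74.867 F678
G1 X181.703 Y74.867 F678
G1 X177.681 Y71.946 F678
G1 X176.145 Y67.218 F678
G1 X177.681 Y62.490 F678
G1 X181.703 Y59.569 F678
G1 X186.673 Y59.569 F678
G1 X190.695 Y62.490 F678
G1 X192.231 Y67.218 F678
M5
G0 X0.000 Y0.000

1 u = 1 mm; y_m = 108.029 − y.

[1] `<path>` cubic bezier, #0000ff→cut S871 F678: (160.157,94.294) → (144.115,99.334) → (128.974,86.457) → (116.315,63.304) → (107.721,37.519) → (104.773,16.741)

[2] `<polygon>` rectangle, #0000ff→cut S871 F678: (10.027,54.931) → (16.516,54.931) → (16.516,21.971) → (10.027,21.971) → (10.027,54.931) (closed)

[3] `<rect>` rectangle, #0000ff→cut S871 F678: (92.489,89.276) → (189.825,89.276) → (189.825,75.927) → (92.489,75.927) → (92.489,89.276) (closed)

[4] `<circle>` circle, #0000ff→cut S871 F678: (192.231,67.218) → (190.695,71.946) → (186.673,74.867) → (181.703,74.867) → (177.681,71.946) → (176.145,67.218) → (177.681,62.490) → (181.703,59.569) → (186.673,59.569) → (190.695,62.490) → (192.231,67.218) (closed)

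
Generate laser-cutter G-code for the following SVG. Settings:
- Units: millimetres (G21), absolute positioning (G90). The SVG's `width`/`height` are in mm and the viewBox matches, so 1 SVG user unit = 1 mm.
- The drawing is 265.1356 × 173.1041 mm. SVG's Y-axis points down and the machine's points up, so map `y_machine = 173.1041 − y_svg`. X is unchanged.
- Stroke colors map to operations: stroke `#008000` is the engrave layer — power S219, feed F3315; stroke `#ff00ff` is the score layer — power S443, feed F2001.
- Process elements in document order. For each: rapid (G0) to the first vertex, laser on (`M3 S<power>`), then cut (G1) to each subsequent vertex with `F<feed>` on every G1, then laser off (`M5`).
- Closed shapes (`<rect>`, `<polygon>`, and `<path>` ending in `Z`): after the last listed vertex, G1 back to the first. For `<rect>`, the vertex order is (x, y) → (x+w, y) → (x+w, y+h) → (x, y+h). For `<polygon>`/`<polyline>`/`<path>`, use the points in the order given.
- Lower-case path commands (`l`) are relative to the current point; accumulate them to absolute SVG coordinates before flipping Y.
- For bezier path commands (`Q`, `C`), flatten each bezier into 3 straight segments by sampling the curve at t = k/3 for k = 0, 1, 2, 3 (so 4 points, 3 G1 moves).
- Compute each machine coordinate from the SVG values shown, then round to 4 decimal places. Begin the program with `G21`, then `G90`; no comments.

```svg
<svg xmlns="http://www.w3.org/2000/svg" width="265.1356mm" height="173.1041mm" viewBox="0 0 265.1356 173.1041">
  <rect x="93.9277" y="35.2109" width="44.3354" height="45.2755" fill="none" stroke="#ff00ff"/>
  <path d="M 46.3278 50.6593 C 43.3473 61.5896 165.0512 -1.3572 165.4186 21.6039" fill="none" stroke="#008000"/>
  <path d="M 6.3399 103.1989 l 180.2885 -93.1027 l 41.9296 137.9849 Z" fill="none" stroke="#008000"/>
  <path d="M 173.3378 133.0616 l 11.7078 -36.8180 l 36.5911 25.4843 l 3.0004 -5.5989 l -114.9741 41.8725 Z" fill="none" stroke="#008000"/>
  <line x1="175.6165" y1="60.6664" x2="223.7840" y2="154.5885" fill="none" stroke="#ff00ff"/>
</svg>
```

viewBox `0 0 265.1356 173.1041` with mm width/height → 1 unit = 1 mm. Flip: y_m = 173.1041 − y_svg.

**Shape 1** — `<rect>` rectangle, stroke `#ff00ff` → score (S443, F2001). Machine vertices: (93.9277,137.8932) → (138.2631,137.8932) → (138.2631,92.6177) → (93.9277,92.6177) → (93.9277,137.8932). Closed: final G1 returns to the first vertex.

**Shape 2** — `<path>` cubic bezier, stroke `#008000` → engrave (S219, F3315). Control points (SVG): P0=(46.3278,50.6593), P1=(43.3473,61.5896), P2=(165.0512,-1.3572), P3=(165.4186,21.6039); sampled at t=k/3. Machine vertices: (46.3278,122.4448) → (75.7969,130.2222) → (133.7176,151.7433) → (165.4186,151.5002). Open path.

**Shape 3** — `<path>` closed polygon, stroke `#008000` → engrave (S219, F3315). Machine vertices: (6.3399,69.9052) → (186.6284,163.0079) → (228.5580,25.0230) → (6.3399,69.9052). Closed: final G1 returns to the first vertex.

**Shape 4** — `<path>` closed polygon, stroke `#008000` → engrave (S219, F3315). Machine vertices: (173.3378,40.0425) → (185.0456,76.8605) → (221.6367,51.3762) → (224.6371,56.9751) → (109.6630,15.1026) → (173.3378,40.0425). Closed: final G1 returns to the first vertex.

**Shape 5** — `<line>` line segment, stroke `#ff00ff` → score (S443, F2001). Machine vertices: (175.6165,112.4377) → (223.7840,18.5156). Open path.

G21
G90
G0 X93.9277 Y137.8932
M3 S443
G1 X138.2631 Y137.8932 F2001
G1 X138.2631 Y92.6177 F2001
G1 X93.9277 Y92.6177 F2001
G1 X93.9277 Y137.8932 F2001
M5
G0 X46.3278 Y122.4448
M3 S219
G1 X75.7969 Y130.2222 F3315
G1 X133.7176 Y151.7433 F3315
G1 X165.4186 Y151.5002 F3315
M5
G0 X6.3399 Y69.9052
M3 S219
G1 X186.6284 Y163.0079 F3315
G1 X228.5580 Y25.0230 F3315
G1 X6.3399 Y69.9052 F3315
M5
G0 X173.3378 Y40.0425
M3 S219
G1 X185.0456 Y76.8605 F3315
G1 X221.6367 Y51.3762 F3315
G1 X224.6371 Y56.9751 F3315
G1 X109.6630 Y15.1026 F3315
G1 X173.3378 Y40.0425 F3315
M5
G0 X175.6165 Y112.4377
M3 S443
G1 X223.7840 Y18.5156 F2001
M5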